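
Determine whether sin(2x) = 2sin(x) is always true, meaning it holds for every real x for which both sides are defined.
No, this is NOT an identity.

Claim: sin(2x) = 2sin(x).
Test a specific point where both sides are defined: x = π/2.
LHS = sin(2x) ≈ 0.0000
RHS = 2sin(x) ≈ 2.0000
Since 0.0000 ≠ 2.0000, the equation fails at this point, so it cannot hold for every real x for which both sides are defined.
The correct double-angle formula is sin(2x) = 2sin(x)cos(x).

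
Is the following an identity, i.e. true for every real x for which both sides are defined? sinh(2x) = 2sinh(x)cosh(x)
Claim: sinh(2x) = 2sinh(x)cosh(x).
Reasoning: 2sinh(x)cosh(x) = 2 · (e^x - e^-x)/2 · (e^x + e^-x)/2 = (e^(2x) - e^(-2x))/2 = sinh(2x).
So the two sides agree for every real x for which both sides are defined.

Conclusion: Yes, this is an identity.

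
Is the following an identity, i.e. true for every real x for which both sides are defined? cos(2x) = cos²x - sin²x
Yes, this is an identity.

Claim: cos(2x) = cos²x - sin²x.
Reasoning: Put y = x in the addition formula cos(x+y) = cos(x)cos(y) - sin(x)sin(y): cos(2x) = cos²x - sin²x.
So the two sides agree for every real x for which both sides are defined.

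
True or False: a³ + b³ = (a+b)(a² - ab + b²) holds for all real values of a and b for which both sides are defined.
Claim: a³ + b³ = (a+b)(a² - ab + b²).
Reasoning: Expand the right side: (a+b)(a² - ab + b²) = a³ - a²b + ab² + a²b - ab² + b³ = a³ + b³ (the middle terms cancel in pairs).
So the two sides agree for all real values of a and b for which both sides are defined.

Conclusion: True.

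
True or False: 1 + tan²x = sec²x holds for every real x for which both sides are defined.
Claim: 1 + tan²x = sec²x.
Reasoning: Start from sin²x + cos²x = 1 and divide every term by cos²x (allowed wherever tan x and sec x are defined): tan²x + 1 = 1/cos²x = sec²x.
So the two sides agree for every real x for which both sides are defined.

Conclusion: True.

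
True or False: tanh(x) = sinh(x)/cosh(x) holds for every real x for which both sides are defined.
True.

Claim: tanh(x) = sinh(x)/cosh(x).
Reasoning: tanh(x) is defined as sinh(x)/cosh(x) = (e^x - e^-x)/(e^x + e^-x); cosh(x) ≥ 1 is never zero, so this holds for every real x.
So the two sides agree for every real x for which both sides are defined.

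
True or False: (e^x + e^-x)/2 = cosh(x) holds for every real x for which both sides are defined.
Claim: (e^x + e^-x)/2 = cosh(x).
Reasoning: This is exactly the definition of the hyperbolic cosine: cosh(x) := (e^x + e^-x)/2.
So the two sides agree for every real x for which both sides are defined.

Conclusion: True.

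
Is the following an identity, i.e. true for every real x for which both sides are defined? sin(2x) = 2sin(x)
Claim: sin(2x) = 2sin(x).
Test a specific point where both sides are defined: x = -π/2.
LHS = sin(2x) ≈ 0.0000
RHS = 2sin(x) ≈ -2.0000
Since 0.0000 ≠ -2.0000, the equation fails at this point, so it cannot hold for every real x for which both sides are defined.
The correct double-angle formula is sin(2x) = 2sin(x)cos(x).

Conclusion: No, this is NOT an identity.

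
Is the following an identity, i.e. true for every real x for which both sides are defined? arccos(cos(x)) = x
No, this is NOT an identity.

Claim: arccos(cos(x)) = x.
Test a specific point where both sides are defined: x = -π/3.
LHS = arccos(cos(x)) ≈ 1.0472
RHS = x ≈ -1.0472
Since 1.0472 ≠ -1.0472, the equation fails at this point, so it cannot hold for every real x for which both sides are defined.
arccos only returns values in [0, π], so arccos(cos(x)) = x holds only for x in that interval, not for all real x.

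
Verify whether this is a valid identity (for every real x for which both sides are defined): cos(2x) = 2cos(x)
No, this is NOT an identity.

Claim: cos(2x) = 2cos(x).
Test a specific point where both sides are defined: x = π/4.
LHS = cos(2x) ≈ 0.0000
RHS = 2cos(x) ≈ 1.4142
Since 0.0000 ≠ 1.4142, the equation fails at this point, so it cannot hold for every real x for which both sides are defined.
The correct double-angle formula is cos(2x) = cos²x - sin²x.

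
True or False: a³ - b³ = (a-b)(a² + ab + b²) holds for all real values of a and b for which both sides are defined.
Claim: a³ - b³ = (a-b)(a² + ab + b²).
Reasoning: Expand the right side: (a-b)(a² + ab + b²) = a³ + a²b + ab² - a²b - ab² - b³ = a³ - b³ (the middle terms cancel in pairs).
So the two sides agree for all real values of a and b for which both sides are defined.

Conclusion: True.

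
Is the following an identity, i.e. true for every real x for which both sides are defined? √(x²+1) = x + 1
No, this is NOT an identity.

Claim: √(x²+1) = x + 1.
Test a specific point where both sides are defined: x = 1/2.
LHS = √(x²+1) ≈ 1.1180
RHS = x + 1 ≈ 1.5000
Since 1.1180 ≠ 1.5000, the equation fails at this point, so it cannot hold for every real x for which both sides are defined.
(x+1)² = x² + 2x + 1 ≠ x² + 1 unless x = 0.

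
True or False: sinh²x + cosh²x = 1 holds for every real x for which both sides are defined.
False.

Claim: sinh²x + cosh²x = 1.
Test a specific point where both sides are defined: x = 1.
LHS = sinh²x + cosh²x ≈ 3.7622
RHS = 1 ≈ 1.0000
Since 3.7622 ≠ 1.0000, the equation fails at this point, so it cannot hold for every real x for which both sides are defined.
The correct hyperbolic identity is cosh²x - sinh²x = 1 (a difference); the sum sinh²x + cosh²x equals cosh(2x).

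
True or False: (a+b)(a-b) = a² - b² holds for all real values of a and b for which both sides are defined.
True.

Claim: (a+b)(a-b) = a² - b².
Reasoning: Expand: (a+b)(a-b) = a² - ab + ba - b² = a² - b² (the cross terms cancel).
So the two sides agree for all real values of a and b for which both sides are defined.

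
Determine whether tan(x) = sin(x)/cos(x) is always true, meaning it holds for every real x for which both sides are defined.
Claim: tan(x) = sin(x)/cos(x).
Reasoning: For an angle x whose terminal point on the unit circle is (cos x, sin x), tan(x) is defined as the ratio (second coordinate)/(first coordinate) = sin(x)/cos(x), wherever cos(x) ≠ 0.
So the two sides agree for every real x for which both sides are defined.

Conclusion: Yes, this is an identity.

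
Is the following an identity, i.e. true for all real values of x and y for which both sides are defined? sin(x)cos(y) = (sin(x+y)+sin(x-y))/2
Claim: sin(x)cos(y) = (sin(x+y)+sin(x-y))/2.
Reasoning: sin(x+y) = sin(x)cos(y) + cos(x)sin(y) and sin(x-y) = sin(x)cos(y) - cos(x)sin(y). Adding, sin(x+y) + sin(x-y) = 2sin(x)cos(y); divide by 2.
So the two sides agree for all real values of x and y for which both sides are defined.

Conclusion: Yes, this is an identity.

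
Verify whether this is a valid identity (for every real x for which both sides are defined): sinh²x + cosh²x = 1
Claim: sinh²x + cosh²x = 1.
Test a specific point where both sides are defined: x = -2.
LHS = sinh²x + cosh²x ≈ 27.3082
RHS = 1 ≈ 1.0000
Since 27.3082 ≠ 1.0000, the equation fails at this point, so it cannot hold for every real x for which both sides are defined.
The correct hyperbolic identity is cosh²x - sinh²x = 1 (a difference); the sum sinh²x + cosh²x equals cosh(2x).

Conclusion: No, this is NOT an identity.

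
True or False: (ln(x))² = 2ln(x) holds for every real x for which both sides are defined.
False.

Claim: (ln(x))² = 2ln(x).
Test a specific point where both sides are defined: x = 4.
LHS = (ln(x))² ≈ 1.9218
RHS = 2ln(x) ≈ 2.7726
Since 1.9218 ≠ 2.7726, the equation fails at this point, so it cannot hold for every real x for which both sides are defined.
2ln(x) equals ln(x²), which is not the same as (ln x)².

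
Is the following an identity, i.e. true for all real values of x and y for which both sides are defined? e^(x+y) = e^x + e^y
Claim: e^(x+y) = e^x + e^y.
Test a specific point where both sides are defined: x = -3, y = 1/2.
LHS = e^(x+y) ≈ 0.0821
RHS = e^x + e^y ≈ 1.6985
Since 0.0821 ≠ 1.6985, the equation fails at this point, so it cannot hold for all real values of x and y for which both sides are defined.
The correct rule is e^(x+y) = e^x · e^y (a product, not a sum).

Conclusion: No, this is NOT an identity.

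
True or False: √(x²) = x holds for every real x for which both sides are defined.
False.

Claim: √(x²) = x.
Test a specific point where both sides are defined: x = -2.
LHS = √(x²) ≈ 2.0000
RHS = x ≈ -2.0000
Since 2.0000 ≠ -2.0000, the equation fails at this point, so it cannot hold for every real x for which both sides are defined.
√(x²) = |x|, which differs from x whenever x < 0 (both sides are defined for every real x).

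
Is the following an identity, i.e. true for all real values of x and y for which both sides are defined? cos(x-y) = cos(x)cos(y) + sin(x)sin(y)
Claim: cos(x-y) = cos(x)cos(y) + sin(x)sin(y).
Reasoning: Replace y by -y in cos(x+y) = cos(x)cos(y) - sin(x)sin(y) and use cos(-y) = cos(y), sin(-y) = -sin(y): cos(x-y) = cos(x)cos(y) + sin(x)sin(y).
So the two sides agree for all real values of x and y for which both sides are defined.

Conclusion: Yes, this is an identity.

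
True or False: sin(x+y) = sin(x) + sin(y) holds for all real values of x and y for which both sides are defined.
False.

Claim: sin(x+y) = sin(x) + sin(y).
Test a specific point where both sides are defined: x = 2π/3, y = -π/2.
LHS = sin(x+y) ≈ 0.5000
RHS = sin(x) + sin(y) ≈ -0.1340
Since 0.5000 ≠ -0.1340, the equation fails at this point, so it cannot hold for all real values of x and y for which both sides are defined.
The correct expansion is sin(x+y) = sin(x)cos(y) + cos(x)sin(y); sine is not additive.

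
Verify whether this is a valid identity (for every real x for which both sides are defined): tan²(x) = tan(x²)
No, this is NOT an identity.

Claim: tan²(x) = tan(x²).
Test a specific point where both sides are defined: x = π/6.
LHS = tan²(x) ≈ 0.3333
RHS = tan(x²) ≈ 0.2812
Since 0.3333 ≠ 0.2812, the equation fails at this point, so it cannot hold for every real x for which both sides are defined.
tan²(x) means (tan x)², squaring the output; tan(x²) squares the input. These are different functions.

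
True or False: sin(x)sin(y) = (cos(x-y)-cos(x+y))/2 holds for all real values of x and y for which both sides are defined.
True.

Claim: sin(x)sin(y) = (cos(x-y)-cos(x+y))/2.
Reasoning: cos(x-y) = cos(x)cos(y) + sin(x)sin(y) and cos(x+y) = cos(x)cos(y) - sin(x)sin(y). Subtracting, cos(x-y) - cos(x+y) = 2sin(x)sin(y); divide by 2.
So the two sides agree for all real values of x and y for which both sides are defined.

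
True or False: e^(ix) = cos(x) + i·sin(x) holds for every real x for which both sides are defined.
Claim: e^(ix) = cos(x) + i·sin(x).
Reasoning: Euler's formula. Expand e^(ix) = Σ (ix)^k / k!. Since i² = -1, the even-k terms are Σ (-1)^m x^(2m)/(2m)! = cos(x) and the odd-k terms are i · Σ (-1)^m x^(2m+1)/(2m+1)! = i·sin(x).
So the two sides agree for every real x for which both sides are defined.

Conclusion: True.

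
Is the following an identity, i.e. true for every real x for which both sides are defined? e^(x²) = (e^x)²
No, this is NOT an identity.

Claim: e^(x²) = (e^x)².
Test a specific point where both sides are defined: x = -2.
LHS = e^(x²) ≈ 54.5982
RHS = (e^x)² ≈ 0.0183
Since 54.5982 ≠ 0.0183, the equation fails at this point, so it cannot hold for every real x for which both sides are defined.
(e^x)² = e^(2x), and 2x ≠ x² in general.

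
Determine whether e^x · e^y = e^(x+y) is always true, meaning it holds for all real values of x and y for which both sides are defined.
Claim: e^x · e^y = e^(x+y).
Reasoning: This is the law of exponents for a common base: multiplying powers adds exponents. E.g. from the series, (Σ x^j/j!)(Σ y^k/k!) = Σ_m (Σ_{j+k=m} x^j y^k/(j!k!)) = Σ_m (x+y)^m/m! by the binomial theorem.
So the two sides agree for all real values of x and y for which both sides are defined.

Conclusion: Yes, this is an identity.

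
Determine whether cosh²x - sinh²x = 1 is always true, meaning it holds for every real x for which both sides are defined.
Claim: cosh²x - sinh²x = 1.
Reasoning: With cosh(x) = (e^x + e^-x)/2 and sinh(x) = (e^x - e^-x)/2: cosh²x = (e^(2x) + 2 + e^(-2x))/4 and sinh²x = (e^(2x) - 2 + e^(-2x))/4. Subtracting leaves 4/4 = 1.
So the two sides agree for every real x for which both sides are defined.

Conclusion: Yes, this is an identity.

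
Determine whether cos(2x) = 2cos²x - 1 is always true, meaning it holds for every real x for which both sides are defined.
Claim: cos(2x) = 2cos²x - 1.
Reasoning: cos(2x) = cos²x - sin²x. Replace sin²x by 1 - cos²x: cos²x - (1 - cos²x) = 2cos²x - 1.
So the two sides agree for every real x for which both sides are defined.

Conclusion: Yes, this is an identity.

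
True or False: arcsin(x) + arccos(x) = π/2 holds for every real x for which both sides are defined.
Claim: arcsin(x) + arccos(x) = π/2.
Reasoning: Both sides are defined for -1 ≤ x ≤ 1. Let θ = arcsin(x), so sin θ = x and θ ∈ [-π/2, π/2]. Then cos(π/2 - θ) = sin θ = x and π/2 - θ ∈ [0, π], which is exactly the range of arccos, so arccos(x) = π/2 - θ. Adding: arcsin(x) + arccos(x) = θ + (π/2 - θ) = π/2.
So the two sides agree for every real x for which both sides are defined.

Conclusion: True.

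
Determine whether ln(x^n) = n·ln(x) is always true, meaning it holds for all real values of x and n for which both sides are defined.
Yes, this is an identity.

Claim: ln(x^n) = n·ln(x).
Reasoning: The right side requires x > 0. For x > 0, x^n = (e^(ln x))^n = e^(n·ln x), so taking ln of both sides gives ln(x^n) = n·ln(x).
So the two sides agree for all real values of x and n for which both sides are defined.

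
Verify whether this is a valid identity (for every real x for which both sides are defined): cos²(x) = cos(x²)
Claim: cos²(x) = cos(x²).
Test a specific point where both sides are defined: x = -π/2.
LHS = cos²(x) ≈ 0.0000
RHS = cos(x²) ≈ -0.7812
Since 0.0000 ≠ -0.7812, the equation fails at this point, so it cannot hold for every real x for which both sides are defined.
cos²(x) means (cos x)², squaring the output; cos(x²) squares the input. These are different functions.

Conclusion: No, this is NOT an identity.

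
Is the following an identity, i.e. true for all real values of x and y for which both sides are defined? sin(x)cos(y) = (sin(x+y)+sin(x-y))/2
Yes, this is an identity.

Claim: sin(x)cos(y) = (sin(x+y)+sin(x-y))/2.
Reasoning: sin(x+y) = sin(x)cos(y) + cos(x)sin(y) and sin(x-y) = sin(x)cos(y) - cos(x)sin(y). Adding, sin(x+y) + sin(x-y) = 2sin(x)cos(y); divide by 2.
So the two sides agree for all real values of x and y for which both sides are defined.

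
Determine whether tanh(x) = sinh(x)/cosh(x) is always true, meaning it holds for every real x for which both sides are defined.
Claim: tanh(x) = sinh(x)/cosh(x).
Reasoning: tanh(x) is defined as sinh(x)/cosh(x) = (e^x - e^-x)/(e^x + e^-x); cosh(x) ≥ 1 is never zero, so this holds for every real x.
So the two sides agree for every real x for which both sides are defined.

Conclusion: Yes, this is an identity.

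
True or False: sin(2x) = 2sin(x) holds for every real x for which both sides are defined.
False.

Claim: sin(2x) = 2sin(x).
Test a specific point where both sides are defined: x = π/2.
LHS = sin(2x) ≈ 0.0000
RHS = 2sin(x) ≈ 2.0000
Since 0.0000 ≠ 2.0000, the equation fails at this point, so it cannot hold for every real x for which both sides are defined.
The correct double-angle formula is sin(2x) = 2sin(x)cos(x).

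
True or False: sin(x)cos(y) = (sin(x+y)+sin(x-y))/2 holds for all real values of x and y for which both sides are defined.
True.

Claim: sin(x)cos(y) = (sin(x+y)+sin(x-y))/2.
Reasoning: sin(x+y) = sin(x)cos(y) + cos(x)sin(y) and sin(x-y) = sin(x)cos(y) - cos(x)sin(y). Adding, sin(x+y) + sin(x-y) = 2sin(x)cos(y); divide by 2.
So the two sides agree for all real values of x and y for which both sides are defined.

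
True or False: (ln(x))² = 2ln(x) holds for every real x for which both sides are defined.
False.

Claim: (ln(x))² = 2ln(x).
Test a specific point where both sides are defined: x = 1/2.
LHS = (ln(x))² ≈ 0.4805
RHS = 2ln(x) ≈ -1.3863
Since 0.4805 ≠ -1.3863, the equation fails at this point, so it cannot hold for every real x for which both sides are defined.
2ln(x) equals ln(x²), which is not the same as (ln x)².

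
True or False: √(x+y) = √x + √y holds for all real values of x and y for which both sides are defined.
False.

Claim: √(x+y) = √x + √y.
Test a specific point where both sides are defined: x = 3/2, y = 4.
LHS = √(x+y) ≈ 2.3452
RHS = √x + √y ≈ 3.2247
Since 2.3452 ≠ 3.2247, the equation fails at this point, so it cannot hold for all real values of x and y for which both sides are defined.
Squaring the right side gives x + 2√(xy) + y, not x + y.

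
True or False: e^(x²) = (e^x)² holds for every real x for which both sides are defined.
False.

Claim: e^(x²) = (e^x)².
Test a specific point where both sides are defined: x = -1.
LHS = e^(x²) ≈ 2.7183
RHS = (e^x)² ≈ 0.1353
Since 2.7183 ≠ 0.1353, the equation fails at this point, so it cannot hold for every real x for which both sides are defined.
(e^x)² = e^(2x), and 2x ≠ x² in general.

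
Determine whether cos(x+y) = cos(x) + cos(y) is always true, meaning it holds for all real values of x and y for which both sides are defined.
No, this is NOT an identity.

Claim: cos(x+y) = cos(x) + cos(y).
Test a specific point where both sides are defined: x = -π/2, y = π/6.
LHS = cos(x+y) ≈ 0.5000
RHS = cos(x) + cos(y) ≈ 0.8660
Since 0.5000 ≠ 0.8660, the equation fails at this point, so it cannot hold for all real values of x and y for which both sides are defined.
The correct expansion is cos(x+y) = cos(x)cos(y) - sin(x)sin(y); cosine is not additive.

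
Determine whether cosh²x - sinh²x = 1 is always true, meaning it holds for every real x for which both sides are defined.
Claim: cosh²x - sinh²x = 1.
Reasoning: With cosh(x) = (e^x + e^-x)/2 and sinh(x) = (e^x - e^-x)/2: cosh²x = (e^(2x) + 2 + e^(-2x))/4 and sinh²x = (e^(2x) - 2 + e^(-2x))/4. Subtracting leaves 4/4 = 1.
So the two sides agree for every real x for which both sides are defined.

Conclusion: Yes, this is an identity.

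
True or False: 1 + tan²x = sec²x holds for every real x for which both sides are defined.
Claim: 1 + tan²x = sec²x.
Reasoning: Start from sin²x + cos²x = 1 and divide every term by cos²x (allowed wherever tan x and sec x are defined): tan²x + 1 = 1/cos²x = sec²x.
So the two sides agree for every real x for which both sides are defined.

Conclusion: True.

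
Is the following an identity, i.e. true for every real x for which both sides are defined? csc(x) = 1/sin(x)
Claim: csc(x) = 1/sin(x).
Reasoning: csc(x) is by definition the reciprocal of sin(x), wherever sin(x) ≠ 0.
So the two sides agree for every real x for which both sides are defined.

Conclusion: Yes, this is an identity.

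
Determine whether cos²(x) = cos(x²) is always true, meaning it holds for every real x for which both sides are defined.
Claim: cos²(x) = cos(x²).
Test a specific point where both sides are defined: x = -π/2.
LHS = cos²(x) ≈ 0.0000
RHS = cos(x²) ≈ -0.7812
Since 0.0000 ≠ -0.7812, the equation fails at this point, so it cannot hold for every real x for which both sides are defined.
cos²(x) means (cos x)², squaring the output; cos(x²) squares the input. These are different functions.

Conclusion: No, this is NOT an identity.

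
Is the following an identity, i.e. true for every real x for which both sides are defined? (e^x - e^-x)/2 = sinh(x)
Claim: (e^x - e^-x)/2 = sinh(x).
Reasoning: This is exactly the definition of the hyperbolic sine: sinh(x) := (e^x - e^-x)/2.
So the two sides agree for every real x for which both sides are defined.

Conclusion: Yes, this is an identity.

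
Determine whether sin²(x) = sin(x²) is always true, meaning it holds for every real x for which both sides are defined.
No, this is NOT an identity.

Claim: sin²(x) = sin(x²).
Test a specific point where both sides are defined: x = -π/4.
LHS = sin²(x) ≈ 0.5000
RHS = sin(x²) ≈ 0.5785
Since 0.5000 ≠ 0.5785, the equation fails at this point, so it cannot hold for every real x for which both sides are defined.
sin²(x) means (sin x)², squaring the output; sin(x²) squares the input. These are different functions.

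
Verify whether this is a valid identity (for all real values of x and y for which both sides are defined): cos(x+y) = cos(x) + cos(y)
Claim: cos(x+y) = cos(x) + cos(y).
Test a specific point where both sides are defined: x = -π/6, y = π.
LHS = cos(x+y) ≈ -0.8660
RHS = cos(x) + cos(y) ≈ -0.1340
Since -0.8660 ≠ -0.1340, the equation fails at this point, so it cannot hold for all real values of x and y for which both sides are defined.
The correct expansion is cos(x+y) = cos(x)cos(y) - sin(x)sin(y); cosine is not additive.

Conclusion: No, this is NOT an identity.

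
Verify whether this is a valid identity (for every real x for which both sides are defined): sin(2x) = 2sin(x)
No, this is NOT an identity.

Claim: sin(2x) = 2sin(x).
Test a specific point where both sides are defined: x = -π/6.
LHS = sin(2x) ≈ -0.8660
RHS = 2sin(x) ≈ -1.0000
Since -0.8660 ≠ -1.0000, the equation fails at this point, so it cannot hold for every real x for which both sides are defined.
The correct double-angle formula is sin(2x) = 2sin(x)cos(x).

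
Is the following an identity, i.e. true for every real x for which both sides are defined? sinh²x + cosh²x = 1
No, this is NOT an identity.

Claim: sinh²x + cosh²x = 1.
Test a specific point where both sides are defined: x = 3/2.
LHS = sinh²x + cosh²x ≈ 10.0677
RHS = 1 ≈ 1.0000
Since 10.0677 ≠ 1.0000, the equation fails at this point, so it cannot hold for every real x for which both sides are defined.
The correct hyperbolic identity is cosh²x - sinh²x = 1 (a difference); the sum sinh²x + cosh²x equals cosh(2x).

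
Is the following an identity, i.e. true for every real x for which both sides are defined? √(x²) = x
No, this is NOT an identity.

Claim: √(x²) = x.
Test a specific point where both sides are defined: x = -3.
LHS = √(x²) ≈ 3.0000
RHS = x ≈ -3.0000
Since 3.0000 ≠ -3.0000, the equation fails at this point, so it cannot hold for every real x for which both sides are defined.
√(x²) = |x|, which differs from x whenever x < 0 (both sides are defined for every real x).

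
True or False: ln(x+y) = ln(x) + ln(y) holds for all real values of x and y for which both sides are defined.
False.

Claim: ln(x+y) = ln(x) + ln(y).
Test a specific point where both sides are defined: x = 2, y = 5.
LHS = ln(x+y) ≈ 1.9459
RHS = ln(x) + ln(y) ≈ 2.3026
Since 1.9459 ≠ 2.3026, the equation fails at this point, so it cannot hold for all real values of x and y for which both sides are defined.
ln(x) + ln(y) = ln(xy), not ln(x+y).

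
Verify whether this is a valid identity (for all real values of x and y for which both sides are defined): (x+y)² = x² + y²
No, this is NOT an identity.

Claim: (x+y)² = x² + y².
Test a specific point where both sides are defined: x = 3/2, y = 3/2.
LHS = (x+y)² ≈ 9.0000
RHS = x² + y² ≈ 4.5000
Since 9.0000 ≠ 4.5000, the equation fails at this point, so it cannot hold for all real values of x and y for which both sides are defined.
The correct expansion is (x+y)² = x² + 2xy + y²; the cross term 2xy is missing.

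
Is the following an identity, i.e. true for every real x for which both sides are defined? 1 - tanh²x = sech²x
Yes, this is an identity.

Claim: 1 - tanh²x = sech²x.
Reasoning: Divide cosh²x - sinh²x = 1 through by cosh²x (never zero): 1 - tanh²x = 1/cosh²x = sech²x.
So the two sides agree for every real x for which both sides are defined.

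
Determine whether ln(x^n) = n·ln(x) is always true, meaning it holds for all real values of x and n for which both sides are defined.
Yes, this is an identity.

Claim: ln(x^n) = n·ln(x).
Reasoning: The right side requires x > 0. For x > 0, x^n = (e^(ln x))^n = e^(n·ln x), so taking ln of both sides gives ln(x^n) = n·ln(x).
So the two sides agree for all real values of x and n for which both sides are defined.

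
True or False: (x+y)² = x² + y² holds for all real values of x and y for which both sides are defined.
False.

Claim: (x+y)² = x² + y².
Test a specific point where both sides are defined: x = -3, y = 3/2.
LHS = (x+y)² ≈ 2.2500
RHS = x² + y² ≈ 11.2500
Since 2.2500 ≠ 11.2500, the equation fails at this point, so it cannot hold for all real values of x and y for which both sides are defined.
The correct expansion is (x+y)² = x² + 2xy + y²; the cross term 2xy is missing.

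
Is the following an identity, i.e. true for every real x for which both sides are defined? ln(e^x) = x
Yes, this is an identity.

Claim: ln(e^x) = x.
Reasoning: ln is the inverse of the exponential: ln(e^x) asks for the exponent p with e^p = e^x, and since e^p is one-to-one that exponent is p = x.
So the two sides agree for every real x for which both sides are defined.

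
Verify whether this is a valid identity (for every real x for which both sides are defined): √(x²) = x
No, this is NOT an identity.

Claim: √(x²) = x.
Test a specific point where both sides are defined: x = -2.
LHS = √(x²) ≈ 2.0000
RHS = x ≈ -2.0000
Since 2.0000 ≠ -2.0000, the equation fails at this point, so it cannot hold for every real x for which both sides are defined.
√(x²) = |x|, which differs from x whenever x < 0 (both sides are defined for every real x).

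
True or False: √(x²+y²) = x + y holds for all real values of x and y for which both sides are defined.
False.

Claim: √(x²+y²) = x + y.
Test a specific point where both sides are defined: x = 1, y = -3.
LHS = √(x²+y²) ≈ 3.1623
RHS = x + y ≈ -2.0000
Since 3.1623 ≠ -2.0000, the equation fails at this point, so it cannot hold for all real values of x and y for which both sides are defined.
(x+y)² = x² + 2xy + y², not x² + y², so the square root does not split this way.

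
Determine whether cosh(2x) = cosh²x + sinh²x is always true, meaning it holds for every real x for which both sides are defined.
Yes, this is an identity.

Claim: cosh(2x) = cosh²x + sinh²x.
Reasoning: cosh²x = (e^(2x) + 2 + e^(-2x))/4 and sinh²x = (e^(2x) - 2 + e^(-2x))/4. Adding gives (2e^(2x) + 2e^(-2x))/4 = (e^(2x) + e^(-2x))/2 = cosh(2x).
So the two sides agree for every real x for which both sides are defined.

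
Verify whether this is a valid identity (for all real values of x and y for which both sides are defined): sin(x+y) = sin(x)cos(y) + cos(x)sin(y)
Claim: sin(x+y) = sin(x)cos(y) + cos(x)sin(y).
Reasoning: By Euler's formula e^(i(x+y)) = e^(ix)·e^(iy) = (cos x + i·sin x)(cos y + i·sin y). The imaginary part of the left side is sin(x+y); the imaginary part of the product is sin(x)cos(y) + cos(x)sin(y).
So the two sides agree for all real values of x and y for which both sides are defined.

Conclusion: Yes, this is an identity.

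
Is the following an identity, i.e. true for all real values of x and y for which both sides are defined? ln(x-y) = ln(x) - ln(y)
Claim: ln(x-y) = ln(x) - ln(y).
Test a specific point where both sides are defined: x = 3, y = 1/2.
LHS = ln(x-y) ≈ 0.9163
RHS = ln(x) - ln(y) ≈ 1.7918
Since 0.9163 ≠ 1.7918, the equation fails at this point, so it cannot hold for all real values of x and y for which both sides are defined.
ln(x) - ln(y) = ln(x/y), not ln(x-y).

Conclusion: No, this is NOT an identity.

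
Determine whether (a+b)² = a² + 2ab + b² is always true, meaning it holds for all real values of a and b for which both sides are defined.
Yes, this is an identity.

Claim: (a+b)² = a² + 2ab + b².
Reasoning: Expand: (a+b)² = (a+b)(a+b) = a·a + a·b + b·a + b·b = a² + 2ab + b².
So the two sides agree for all real values of a and b for which both sides are defined.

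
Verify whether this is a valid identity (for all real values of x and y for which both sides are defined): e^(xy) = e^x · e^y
No, this is NOT an identity.

Claim: e^(xy) = e^x · e^y.
Test a specific point where both sides are defined: x = -1, y = 3.
LHS = e^(xy) ≈ 0.0498
RHS = e^x · e^y ≈ 7.3891
Since 0.0498 ≠ 7.3891, the equation fails at this point, so it cannot hold for all real values of x and y for which both sides are defined.
e^x · e^y = e^(x+y), not e^(xy).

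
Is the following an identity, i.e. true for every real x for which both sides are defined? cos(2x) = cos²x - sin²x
Claim: cos(2x) = cos²x - sin²x.
Reasoning: Put y = x in the addition formula cos(x+y) = cos(x)cos(y) - sin(x)sin(y): cos(2x) = cos²x - sin²x.
So the two sides agree for every real x for which both sides are defined.

Conclusion: Yes, this is an identity.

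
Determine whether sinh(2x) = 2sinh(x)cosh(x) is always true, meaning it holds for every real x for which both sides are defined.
Yes, this is an identity.

Claim: sinh(2x) = 2sinh(x)cosh(x).
Reasoning: 2sinh(x)cosh(x) = 2 · (e^x - e^-x)/2 · (e^x + e^-x)/2 = (e^(2x) - e^(-2x))/2 = sinh(2x).
So the two sides agree for every real x for which both sides are defined.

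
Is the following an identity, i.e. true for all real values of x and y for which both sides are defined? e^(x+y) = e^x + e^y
No, this is NOT an identity.

Claim: e^(x+y) = e^x + e^y.
Test a specific point where both sides are defined: x = -3, y = -1.
LHS = e^(x+y) ≈ 0.0183
RHS = e^x + e^y ≈ 0.4177
Since 0.0183 ≠ 0.4177, the equation fails at this point, so it cannot hold for all real values of x and y for which both sides are defined.
The correct rule is e^(x+y) = e^x · e^y (a product, not a sum).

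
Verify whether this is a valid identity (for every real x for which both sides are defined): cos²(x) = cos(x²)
No, this is NOT an identity.

Claim: cos²(x) = cos(x²).
Test a specific point where both sides are defined: x = -π/2.
LHS = cos²(x) ≈ 0.0000
RHS = cos(x²) ≈ -0.7812
Since 0.0000 ≠ -0.7812, the equation fails at this point, so it cannot hold for every real x for which both sides are defined.
cos²(x) means (cos x)², squaring the output; cos(x²) squares the input. These are different functions.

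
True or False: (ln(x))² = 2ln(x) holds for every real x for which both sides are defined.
False.

Claim: (ln(x))² = 2ln(x).
Test a specific point where both sides are defined: x = 1/2.
LHS = (ln(x))² ≈ 0.4805
RHS = 2ln(x) ≈ -1.3863
Since 0.4805 ≠ -1.3863, the equation fails at this point, so it cannot hold for every real x for which both sides are defined.
2ln(x) equals ln(x²), which is not the same as (ln x)².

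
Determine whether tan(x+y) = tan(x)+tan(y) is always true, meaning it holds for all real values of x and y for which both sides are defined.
No, this is NOT an identity.

Claim: tan(x+y) = tan(x)+tan(y).
Test a specific point where both sides are defined: x = 2π/3, y = π/4.
LHS = tan(x+y) ≈ -0.2679
RHS = tan(x)+tan(y) ≈ -0.7321
Since -0.2679 ≠ -0.7321, the equation fails at this point, so it cannot hold for all real values of x and y for which both sides are defined.
The correct formula is tan(x+y) = (tan(x) + tan(y))/(1 - tan(x)tan(y)).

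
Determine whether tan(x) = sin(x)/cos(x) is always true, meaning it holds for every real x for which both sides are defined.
Claim: tan(x) = sin(x)/cos(x).
Reasoning: For an angle x whose terminal point on the unit circle is (cos x, sin x), tan(x) is defined as the ratio (second coordinate)/(first coordinate) = sin(x)/cos(x), wherever cos(x) ≠ 0.
So the two sides agree for every real x for which both sides are defined.

Conclusion: Yes, this is an identity.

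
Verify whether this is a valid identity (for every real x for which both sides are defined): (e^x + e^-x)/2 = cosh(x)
Claim: (e^x + e^-x)/2 = cosh(x).
Reasoning: This is exactly the definition of the hyperbolic cosine: cosh(x) := (e^x + e^-x)/2.
So the two sides agree for every real x for which both sides are defined.

Conclusion: Yes, this is an identity.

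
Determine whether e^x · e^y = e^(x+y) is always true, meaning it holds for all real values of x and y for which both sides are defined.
Claim: e^x · e^y = e^(x+y).
Reasoning: This is the law of exponents for a common base: multiplying powers adds exponents. E.g. from the series, (Σ x^j/j!)(Σ y^k/k!) = Σ_m (Σ_{j+k=m} x^j y^k/(j!k!)) = Σ_m (x+y)^m/m! by the binomial theorem.
So the two sides agree for all real values of x and y for which both sides are defined.

Conclusion: Yes, this is an identity.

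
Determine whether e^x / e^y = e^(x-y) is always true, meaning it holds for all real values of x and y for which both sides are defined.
Claim: e^x / e^y = e^(x-y).
Reasoning: 1/e^y = e^(-y), so e^x / e^y = e^x · e^(-y) = e^(x + (-y)) = e^(x-y) by the product rule for exponents.
So the two sides agree for all real values of x and y for which both sides are defined.

Conclusion: Yes, this is an identity.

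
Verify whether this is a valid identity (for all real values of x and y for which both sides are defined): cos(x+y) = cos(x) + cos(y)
No, this is NOT an identity.

Claim: cos(x+y) = cos(x) + cos(y).
Test a specific point where both sides are defined: x = π, y = 2π/3.
LHS = cos(x+y) ≈ 0.5000
RHS = cos(x) + cos(y) ≈ -1.5000
Since 0.5000 ≠ -1.5000, the equation fails at this point, so it cannot hold for all real values of x and y for which both sides are defined.
The correct expansion is cos(x+y) = cos(x)cos(y) - sin(x)sin(y); cosine is not additive.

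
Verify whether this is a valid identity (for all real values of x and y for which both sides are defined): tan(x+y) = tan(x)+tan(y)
Claim: tan(x+y) = tan(x)+tan(y).
Test a specific point where both sides are defined: x = 2π/3, y = π/4.
LHS = tan(x+y) ≈ -0.2679
RHS = tan(x)+tan(y) ≈ -0.7321
Since -0.2679 ≠ -0.7321, the equation fails at this point, so it cannot hold for all real values of x and y for which both sides are defined.
The correct formula is tan(x+y) = (tan(x) + tan(y))/(1 - tan(x)tan(y)).

Conclusion: No, this is NOT an identity.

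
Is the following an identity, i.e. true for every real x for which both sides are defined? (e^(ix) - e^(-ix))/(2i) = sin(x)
Yes, this is an identity.

Claim: (e^(ix) - e^(-ix))/(2i) = sin(x).
Reasoning: By Euler's formula e^(ix) = cos(x) + i·sin(x) and e^(-ix) = cos(x) - i·sin(x). Subtracting cancels the cosine terms: e^(ix) - e^(-ix) = 2i·sin(x); divide by 2i.
So the two sides agree for every real x for which both sides are defined.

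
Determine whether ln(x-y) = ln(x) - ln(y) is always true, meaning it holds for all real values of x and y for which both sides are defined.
No, this is NOT an identity.

Claim: ln(x-y) = ln(x) - ln(y).
Test a specific point where both sides are defined: x = 3, y = 1.
LHS = ln(x-y) ≈ 0.6931
RHS = ln(x) - ln(y) ≈ 1.0986
Since 0.6931 ≠ 1.0986, the equation fails at this point, so it cannot hold for all real values of x and y for which both sides are defined.
ln(x) - ln(y) = ln(x/y), not ln(x-y).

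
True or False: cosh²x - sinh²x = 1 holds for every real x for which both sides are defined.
Claim: cosh²x - sinh²x = 1.
Reasoning: With cosh(x) = (e^x + e^-x)/2 and sinh(x) = (e^x - e^-x)/2: cosh²x = (e^(2x) + 2 + e^(-2x))/4 and sinh²x = (e^(2x) - 2 + e^(-2x))/4. Subtracting leaves 4/4 = 1.
So the two sides agree for every real x for which both sides are defined.

Conclusion: True.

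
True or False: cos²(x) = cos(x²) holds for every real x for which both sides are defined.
Claim: cos²(x) = cos(x²).
Test a specific point where both sides are defined: x = 3π/4.
LHS = cos²(x) ≈ 0.5000
RHS = cos(x²) ≈ 0.7442
Since 0.5000 ≠ 0.7442, the equation fails at this point, so it cannot hold for every real x for which both sides are defined.
cos²(x) means (cos x)², squaring the output; cos(x²) squares the input. These are different functions.

Conclusion: False.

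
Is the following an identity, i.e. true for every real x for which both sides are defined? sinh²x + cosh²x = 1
Claim: sinh²x + cosh²x = 1.
Test a specific point where both sides are defined: x = 4.
LHS = sinh²x + cosh²x ≈ 1490.4792
RHS = 1 ≈ 1.0000
Since 1490.4792 ≠ 1.0000, the equation fails at this point, so it cannot hold for every real x for which both sides are defined.
The correct hyperbolic identity is cosh²x - sinh²x = 1 (a difference); the sum sinh²x + cosh²x equals cosh(2x).

Conclusion: No, this is NOT an identity.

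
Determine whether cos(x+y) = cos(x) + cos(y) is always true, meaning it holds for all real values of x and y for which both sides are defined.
Claim: cos(x+y) = cos(x) + cos(y).
Test a specific point where both sides are defined: x = π, y = 3π/4.
LHS = cos(x+y) ≈ 0.7071
RHS = cos(x) + cos(y) ≈ -1.7071
Since 0.7071 ≠ -1.7071, the equation fails at this point, so it cannot hold for all real values of x and y for which both sides are defined.
The correct expansion is cos(x+y) = cos(x)cos(y) - sin(x)sin(y); cosine is not additive.

Conclusion: No, this is NOT an identity.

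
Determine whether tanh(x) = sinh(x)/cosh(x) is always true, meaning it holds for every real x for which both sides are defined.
Yes, this is an identity.

Claim: tanh(x) = sinh(x)/cosh(x).
Reasoning: tanh(x) is defined as sinh(x)/cosh(x) = (e^x - e^-x)/(e^x + e^-x); cosh(x) ≥ 1 is never zero, so this holds for every real x.
So the two sides agree for every real x for which both sides are defined.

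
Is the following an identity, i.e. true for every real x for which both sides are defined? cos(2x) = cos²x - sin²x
Claim: cos(2x) = cos²x - sin²x.
Reasoning: Put y = x in the addition formula cos(x+y) = cos(x)cos(y) - sin(x)sin(y): cos(2x) = cos²x - sin²x.
So the two sides agree for every real x for which both sides are defined.

Conclusion: Yes, this is an identity.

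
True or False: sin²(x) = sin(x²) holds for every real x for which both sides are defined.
Claim: sin²(x) = sin(x²).
Test a specific point where both sides are defined: x = -π/4.
LHS = sin²(x) ≈ 0.5000
RHS = sin(x²) ≈ 0.5785
Since 0.5000 ≠ 0.5785, the equation fails at this point, so it cannot hold for every real x for which both sides are defined.
sin²(x) means (sin x)², squaring the output; sin(x²) squares the input. These are different functions.

Conclusion: False.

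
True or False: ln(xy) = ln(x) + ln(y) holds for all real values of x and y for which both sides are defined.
Claim: ln(xy) = ln(x) + ln(y).
Reasoning: Both sides are simultaneously defined only when x, y > 0. Write x = e^p, y = e^q (p = ln x, q = ln y). Then xy = e^p · e^q = e^(p+q), so ln(xy) = p + q = ln(x) + ln(y).
So the two sides agree for all real values of x and y for which both sides are defined.

Conclusion: True.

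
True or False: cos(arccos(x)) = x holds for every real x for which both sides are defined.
Claim: cos(arccos(x)) = x.
Reasoning: For -1 ≤ x ≤ 1 (where arccos is defined), arccos(x) is by definition an angle whose cosine equals x. Taking the cosine of that angle returns x. (Note the other order, arccos(cos x) = x, is NOT an identity.)
So the two sides agree for every real x for which both sides are defined.

Conclusion: True.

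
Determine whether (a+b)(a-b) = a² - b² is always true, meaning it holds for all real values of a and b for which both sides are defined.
Yes, this is an identity.

Claim: (a+b)(a-b) = a² - b².
Reasoning: Expand: (a+b)(a-b) = a² - ab + ba - b² = a² - b² (the cross terms cancel).
So the two sides agree for all real values of a and b for which both sides are defined.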